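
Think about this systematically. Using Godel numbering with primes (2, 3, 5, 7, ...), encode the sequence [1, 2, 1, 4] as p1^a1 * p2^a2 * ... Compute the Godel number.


Encode each element as an exponent of the corresponding prime:
  2^1 = 2
  3^2 = 9
  5^1 = 5
  7^4 = 2401
Product = 2 * 9 * 5 * 2401 = 216090

216090


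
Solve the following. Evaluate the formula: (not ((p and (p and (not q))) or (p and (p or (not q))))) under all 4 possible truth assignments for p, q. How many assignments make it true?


Check all 4 assignments:
p=0, q=0: 1
p=0, q=1: 1
p=1, q=0: 0
p=1, q=1: 0
Count of True = 2

2


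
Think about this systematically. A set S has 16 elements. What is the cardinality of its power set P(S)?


The power set of a set with n elements has 2^n elements.
|P(S)| = 2^16 = 65536

65536


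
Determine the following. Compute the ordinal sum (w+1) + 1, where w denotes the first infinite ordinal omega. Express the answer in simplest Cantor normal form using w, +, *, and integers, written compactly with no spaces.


Compute (w+1) + 1.
Ordinal + is associative but NOT commutative; for finite n>0, n + w = w but w + n stays w+n.
By associativity: (w+1) + 1 = w + (1+1) = w+2.
Result = w+2

w+2


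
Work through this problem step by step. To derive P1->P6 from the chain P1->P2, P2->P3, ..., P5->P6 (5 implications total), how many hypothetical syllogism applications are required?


With 5 implications in a chain connecting 6 propositions:
P1->P2, P2->P3, ..., P5->P6
Steps needed = (number of implications) - 1 = 5 - 1 = 4

4


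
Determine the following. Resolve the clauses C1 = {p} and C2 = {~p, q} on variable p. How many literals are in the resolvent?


Remove p from C1 and ~p from C2.
C1 remainder: {}
C2 remainder: {q}
Union (resolvent): {q}
Resolvent has 1 literal(s).

1


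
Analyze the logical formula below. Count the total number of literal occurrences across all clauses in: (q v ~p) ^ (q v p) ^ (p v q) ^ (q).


Counting literals in each clause:
Clause 1: 2 literal(s)
Clause 2: 2 literal(s)
Clause 3: 2 literal(s)
Clause 4: 1 literal(s)
Total = 7

7


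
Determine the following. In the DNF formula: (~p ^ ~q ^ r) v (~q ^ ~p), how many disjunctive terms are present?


A DNF formula is a disjunction of terms (conjunctions).
Terms are separated by v.
Counting the disjuncts: 2 terms.

2


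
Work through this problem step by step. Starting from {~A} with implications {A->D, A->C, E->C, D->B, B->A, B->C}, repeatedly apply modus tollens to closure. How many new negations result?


Initial negated facts: {~A}
Apply modus tollens to closure:
  ~A and B->A  =>  ~B
  ~B and D->B  =>  ~D
Final negated: {~A, ~B, ~D}
New negations: {~B, ~D}
Count = 2

2


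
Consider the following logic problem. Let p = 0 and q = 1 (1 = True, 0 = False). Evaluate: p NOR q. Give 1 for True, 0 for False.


p = 0, q = 1
Operation: p NOR q
Evaluate: 0 NOR 1 = 0

0


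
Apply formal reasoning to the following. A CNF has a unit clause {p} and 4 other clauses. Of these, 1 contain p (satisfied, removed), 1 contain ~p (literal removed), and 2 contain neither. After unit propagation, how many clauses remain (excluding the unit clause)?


Satisfied (removed): 1
Shortened (remain): 1
Unchanged (remain): 2
Remaining = 1 + 2 = 3

3


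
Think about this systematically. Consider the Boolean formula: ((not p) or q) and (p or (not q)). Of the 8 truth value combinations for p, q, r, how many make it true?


Evaluate all 8 assignments for p, q, r:
p=0, q=0, r=0: 1
p=0, q=0, r=1: 1
p=0, q=1, r=0: 0
p=0, q=1, r=1: 0
p=1, q=0, r=0: 0
p=1, q=0, r=1: 0
p=1, q=1, r=0: 1
p=1, q=1, r=1: 1
Satisfying count = 4

4


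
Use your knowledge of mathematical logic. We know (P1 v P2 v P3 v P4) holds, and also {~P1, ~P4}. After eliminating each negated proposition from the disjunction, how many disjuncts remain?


Original disjuncts (4): P1, P2, P3, P4
Negated (eliminate): ~P1, ~P4
Remaining disjuncts: P2, P3
Count = 4 - 2 = 2

2


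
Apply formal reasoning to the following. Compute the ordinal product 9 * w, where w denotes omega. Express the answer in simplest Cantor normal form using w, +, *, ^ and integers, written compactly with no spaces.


Compute 9 * w.
Ordinal * is associative and left-distributive over +, but NOT commutative; for finite n>1, n*w = w but w*n stays w*n.
For finite n>0, n * w = sup{n*k : k<w} = w. So 9 * w = w.
Result = w

w


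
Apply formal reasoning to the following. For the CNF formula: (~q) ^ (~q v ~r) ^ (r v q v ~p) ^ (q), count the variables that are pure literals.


Check each variable for pure literal status:
p: pure negative
q: mixed (not pure)
r: mixed (not pure)
Pure literal count = 1

1


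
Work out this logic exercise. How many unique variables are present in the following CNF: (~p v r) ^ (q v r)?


Identify each variable that appears in the formula.
Variables found: p, q, r
Count = 3

3


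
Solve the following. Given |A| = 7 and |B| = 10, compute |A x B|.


The Cartesian product A x B contains all ordered pairs (a, b).
|A x B| = |A| * |B| = 7 * 10 = 70

70


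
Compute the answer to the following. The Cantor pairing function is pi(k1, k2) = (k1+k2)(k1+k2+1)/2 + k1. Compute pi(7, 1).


k1 + k2 = 8
(k1+k2)(k1+k2+1)/2 = 8 * 9 / 2 = 36
pi = 36 + 7 = 43

43


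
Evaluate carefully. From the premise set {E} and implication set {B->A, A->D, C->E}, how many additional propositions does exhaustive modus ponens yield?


Initial facts: {E}
Apply modus ponens to closure:
  (no implication fires)
Final known: {E}
New propositions: {(none)}
Count = 0

0


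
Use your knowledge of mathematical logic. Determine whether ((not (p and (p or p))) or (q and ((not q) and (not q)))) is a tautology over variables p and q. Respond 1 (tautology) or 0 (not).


Check all 4 assignments:
p=0, q=0: 1
p=0, q=1: 1
p=1, q=0: 0
p=1, q=1: 0
Satisfying count = 2/4.
Tautology iff count = 4: no.

0


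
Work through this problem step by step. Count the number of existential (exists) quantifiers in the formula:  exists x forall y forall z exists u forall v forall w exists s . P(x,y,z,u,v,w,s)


Quantifier prefix: exists x forall y forall z exists u forall v forall w exists s
Mark each quantifier type:
  E U U E U U E
Universal count = 4, Existential count = 3
Asked for existential (exists) quantifiers: 3

3


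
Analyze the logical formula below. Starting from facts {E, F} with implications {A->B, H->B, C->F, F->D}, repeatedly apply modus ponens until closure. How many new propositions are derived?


Initial facts: {E, F}
Apply modus ponens to closure:
  F and F->D  =>  D
Final known: {D, E, F}
New propositions: {D}
Count = 1

1


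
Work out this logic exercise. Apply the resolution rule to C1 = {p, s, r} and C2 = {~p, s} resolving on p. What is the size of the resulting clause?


Remove p from C1 and ~p from C2.
C1 remainder: {s, r}
C2 remainder: {s}
Union (resolvent): {r, s}
Resolvent has 2 literal(s).

2


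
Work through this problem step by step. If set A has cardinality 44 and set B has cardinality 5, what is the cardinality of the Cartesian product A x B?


The Cartesian product A x B contains all ordered pairs (a, b).
|A x B| = |A| * |B| = 44 * 5 = 220

220


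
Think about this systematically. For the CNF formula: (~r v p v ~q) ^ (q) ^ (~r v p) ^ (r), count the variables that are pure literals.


Check each variable for pure literal status:
p: pure positive
q: mixed (not pure)
r: mixed (not pure)
Pure literal count = 1

1


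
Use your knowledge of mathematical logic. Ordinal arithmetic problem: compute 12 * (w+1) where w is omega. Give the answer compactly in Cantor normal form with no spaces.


Compute 12 * (w+1).
Ordinal * is associative and left-distributive over +, but NOT commutative; for finite n>1, n*w = w but w*n stays w*n.
By left-distributivity: 12 * (w+1) = 12*w + 12*1 = w + 12 = w+12.
Result = w+12

w+12


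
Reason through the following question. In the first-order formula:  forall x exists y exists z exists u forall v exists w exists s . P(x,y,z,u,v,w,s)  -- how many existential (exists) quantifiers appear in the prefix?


Quantifier prefix: forall x exists y exists z exists u forall v exists w exists s
Mark each quantifier type:
  U E E E U E E
Universal count = 2, Existential count = 5
Asked for existential (exists) quantifiers: 5

5


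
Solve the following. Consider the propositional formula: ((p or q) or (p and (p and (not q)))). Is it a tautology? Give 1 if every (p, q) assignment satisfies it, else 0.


Check all 4 assignments:
p=0, q=0: 0
p=0, q=1: 1
p=1, q=0: 1
p=1, q=1: 1
Satisfying count = 3/4.
Tautology iff count = 4: no.

0


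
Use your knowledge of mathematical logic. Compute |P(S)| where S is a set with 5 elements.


The power set of a set with n elements has 2^n elements.
|P(S)| = 2^5 = 32

32


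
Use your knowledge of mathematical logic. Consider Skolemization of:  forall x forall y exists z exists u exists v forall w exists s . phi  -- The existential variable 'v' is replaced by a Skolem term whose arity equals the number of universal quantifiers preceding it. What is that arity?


Quantifier prefix: forall x forall y exists z exists u exists v forall w exists s
'v' is existentially quantified at position 5.
Universal variables preceding it: x, y
Skolem function arity = 2

2


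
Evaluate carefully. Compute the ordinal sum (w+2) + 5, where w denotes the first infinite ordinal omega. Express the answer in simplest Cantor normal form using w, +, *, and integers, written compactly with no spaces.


Compute (w+2) + 5.
Ordinal + is associative but NOT commutative; for finite n>0, n + w = w but w + n stays w+n.
By associativity: (w+2) + 5 = w + (2+5) = w+7.
Result = w+7

w+7


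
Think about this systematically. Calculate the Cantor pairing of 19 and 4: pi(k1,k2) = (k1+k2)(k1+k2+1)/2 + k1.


k1 + k2 = 23
(k1+k2)(k1+k2+1)/2 = 23 * 24 / 2 = 276
pi = 276 + 19 = 295

295


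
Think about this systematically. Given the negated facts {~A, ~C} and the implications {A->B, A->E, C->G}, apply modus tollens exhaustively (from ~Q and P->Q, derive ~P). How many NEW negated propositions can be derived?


Initial negated facts: {~A, ~C}
Apply modus tollens to closure:
  (no implication fires)
Final negated: {~A, ~C}
New negations: {(none)}
Count = 0

0


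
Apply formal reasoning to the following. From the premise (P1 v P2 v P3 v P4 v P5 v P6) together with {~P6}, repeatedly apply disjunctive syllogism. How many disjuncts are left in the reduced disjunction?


Original disjuncts (6): P1, P2, P3, P4, P5, P6
Negated (eliminate): ~P6
Remaining disjuncts: P1, P2, P3, P4, P5
Count = 6 - 1 = 5

5


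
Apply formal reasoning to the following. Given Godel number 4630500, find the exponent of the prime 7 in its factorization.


Factorize 4630500 by dividing by 7 repeatedly.
Division steps: 7 divides 4630500 exactly 3 time(s).
Exponent of 7 = 3

3


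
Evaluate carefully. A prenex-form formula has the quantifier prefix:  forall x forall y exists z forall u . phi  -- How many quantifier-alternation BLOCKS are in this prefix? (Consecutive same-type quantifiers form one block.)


Quantifier-type sequence: A A E A  (A=forall, E=exists)
Group into maximal same-type runs:
  Ax2 | Ex1 | Ax1
Number of blocks = 3

3


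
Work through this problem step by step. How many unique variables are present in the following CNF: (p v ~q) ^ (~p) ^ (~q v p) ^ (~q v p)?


Identify each variable that appears in the formula.
Variables found: p, q
Count = 2

2


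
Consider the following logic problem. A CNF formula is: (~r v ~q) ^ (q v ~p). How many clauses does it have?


A CNF formula is a conjunction of clauses.
Clauses are separated by ^.
Counting the conjuncts: 2 clauses.

2


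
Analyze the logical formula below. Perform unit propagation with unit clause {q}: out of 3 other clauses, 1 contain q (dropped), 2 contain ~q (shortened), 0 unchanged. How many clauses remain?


Satisfied (removed): 1
Shortened (remain): 2
Unchanged (remain): 0
Remaining = 2 + 0 = 2

2


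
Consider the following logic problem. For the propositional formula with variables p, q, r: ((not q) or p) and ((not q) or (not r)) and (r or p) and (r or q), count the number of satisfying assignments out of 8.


Evaluate all 8 assignments for p, q, r:
p=0, q=0, r=0: 0
p=0, q=0, r=1: 1
p=0, q=1, r=0: 0
p=0, q=1, r=1: 0
p=1, q=0, r=0: 0
p=1, q=0, r=1: 1
p=1, q=1, r=0: 1
p=1, q=1, r=1: 0
Satisfying count = 3

3


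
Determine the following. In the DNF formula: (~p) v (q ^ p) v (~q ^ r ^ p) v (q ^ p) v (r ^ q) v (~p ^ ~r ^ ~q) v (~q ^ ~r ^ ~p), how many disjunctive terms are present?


A DNF formula is a disjunction of terms (conjunctions).
Terms are separated by v.
Counting the disjuncts: 7 terms.

7


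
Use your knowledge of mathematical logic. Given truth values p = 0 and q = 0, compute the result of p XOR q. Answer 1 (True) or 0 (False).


p = 0, q = 0
Operation: p XOR q
Evaluate: 0 XOR 0 = 0

0


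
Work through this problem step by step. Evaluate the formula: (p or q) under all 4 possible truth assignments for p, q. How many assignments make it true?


Check all 4 assignments:
p=0, q=0: 0
p=0, q=1: 1
p=1, q=0: 1
p=1, q=1: 1
Count of True = 3

3


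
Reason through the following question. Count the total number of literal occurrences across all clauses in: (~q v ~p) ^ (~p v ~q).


Counting literals in each clause:
Clause 1: 2 literal(s)
Clause 2: 2 literal(s)
Total = 4

4


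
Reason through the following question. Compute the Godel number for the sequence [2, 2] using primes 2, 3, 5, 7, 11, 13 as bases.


Encode each element as an exponent of the corresponding prime:
  2^2 = 4
  3^2 = 9
Product = 4 * 9 = 36

36


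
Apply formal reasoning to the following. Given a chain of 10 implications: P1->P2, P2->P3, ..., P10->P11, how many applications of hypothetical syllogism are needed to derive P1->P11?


With 10 implications in a chain connecting 11 propositions:
P1->P2, P2->P3, ..., P10->P11
Steps needed = (number of implications) - 1 = 10 - 1 = 9

9


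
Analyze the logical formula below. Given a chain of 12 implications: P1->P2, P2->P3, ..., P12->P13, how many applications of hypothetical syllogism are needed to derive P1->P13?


With 12 implications in a chain connecting 13 propositions:
P1->P2, P2->P3, ..., P12->P13
Steps needed = (number of implications) - 1 = 12 - 1 = 11

11


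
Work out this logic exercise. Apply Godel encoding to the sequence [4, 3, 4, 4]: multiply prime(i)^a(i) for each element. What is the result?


Encode each element as an exponent of the corresponding prime:
  2^4 = 16
  3^3 = 27
  5^4 = 625
  7^4 = 2401
Product = 16 * 27 * 625 * 2401 = 648270000

648270000


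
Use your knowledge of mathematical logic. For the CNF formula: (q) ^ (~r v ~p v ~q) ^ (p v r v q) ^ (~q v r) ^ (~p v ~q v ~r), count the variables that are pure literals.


Check each variable for pure literal status:
p: mixed (not pure)
q: mixed (not pure)
r: mixed (not pure)
Pure literal count = 0

0


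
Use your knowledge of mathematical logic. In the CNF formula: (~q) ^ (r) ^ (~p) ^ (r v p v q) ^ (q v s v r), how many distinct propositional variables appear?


Identify each variable that appears in the formula.
Variables found: p, q, r, s
Count = 4

4


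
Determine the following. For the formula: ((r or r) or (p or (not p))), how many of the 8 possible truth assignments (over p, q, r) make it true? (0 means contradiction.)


Check all 8 assignments:
p=0, q=0, r=0: 1
p=0, q=0, r=1: 1
p=0, q=1, r=0: 1
p=0, q=1, r=1: 1
p=1, q=0, r=0: 1
p=1, q=0, r=1: 1
p=1, q=1, r=0: 1
p=1, q=1, r=1: 1
Count of True = 8

8


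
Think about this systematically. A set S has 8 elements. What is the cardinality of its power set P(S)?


The power set of a set with n elements has 2^n elements.
|P(S)| = 2^8 = 256

256


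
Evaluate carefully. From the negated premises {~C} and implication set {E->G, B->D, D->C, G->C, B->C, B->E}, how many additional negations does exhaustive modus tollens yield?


Initial negated facts: {~C}
Apply modus tollens to closure:
  ~C and D->C  =>  ~D
  ~C and G->C  =>  ~G
  ~C and B->C  =>  ~B
  ~G and E->G  =>  ~E
Final negated: {~B, ~C, ~D, ~E, ~G}
New negations: {~B, ~D, ~E, ~G}
Count = 4

4


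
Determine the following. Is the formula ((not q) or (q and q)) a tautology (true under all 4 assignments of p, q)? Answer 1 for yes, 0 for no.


Check all 4 assignments:
p=0, q=0: 1
p=0, q=1: 1
p=1, q=0: 1
p=1, q=1: 1
Satisfying count = 4/4.
Tautology iff count = 4: yes.

1


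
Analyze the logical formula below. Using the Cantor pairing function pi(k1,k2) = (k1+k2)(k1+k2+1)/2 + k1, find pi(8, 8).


k1 + k2 = 16
(k1+k2)(k1+k2+1)/2 = 16 * 17 / 2 = 136
pi = 136 + 8 = 144

144


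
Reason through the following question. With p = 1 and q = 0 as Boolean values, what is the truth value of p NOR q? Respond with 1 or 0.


p = 1, q = 0
Operation: p NOR q
Evaluate: 1 NOR 0 = 0

0


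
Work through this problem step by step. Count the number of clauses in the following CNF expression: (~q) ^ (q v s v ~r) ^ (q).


A CNF formula is a conjunction of clauses.
Clauses are separated by ^.
Counting the conjuncts: 3 clauses.

3


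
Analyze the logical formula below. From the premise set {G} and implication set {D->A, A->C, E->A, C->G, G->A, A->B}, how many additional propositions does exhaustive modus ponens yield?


Initial facts: {G}
Apply modus ponens to closure:
  G and G->A  =>  A
  A and A->B  =>  B
  A and A->C  =>  C
Final known: {A, B, C, G}
New propositions: {A, B, C}
Count = 3

3


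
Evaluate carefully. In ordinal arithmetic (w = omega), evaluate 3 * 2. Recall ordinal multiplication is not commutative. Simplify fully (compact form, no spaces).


Compute 3 * 2.
Ordinal * is associative and left-distributive over +, but NOT commutative; for finite n>1, n*w = w but w*n stays w*n.
Both finite; ordinal * agrees with natural *: 3 * 2 = 6.
Result = 6

6


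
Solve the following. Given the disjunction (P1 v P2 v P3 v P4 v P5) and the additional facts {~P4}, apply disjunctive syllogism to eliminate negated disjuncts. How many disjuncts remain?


Original disjuncts (5): P1, P2, P3, P4, P5
Negated (eliminate): ~P4
Remaining disjuncts: P1, P2, P3, P5
Count = 5 - 1 = 4

4


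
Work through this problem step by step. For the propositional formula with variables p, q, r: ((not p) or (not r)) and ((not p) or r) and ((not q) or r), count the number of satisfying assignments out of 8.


Evaluate all 8 assignments for p, q, r:
p=0, q=0, r=0: 1
p=0, q=0, r=1: 1
p=0, q=1, r=0: 0
p=0, q=1, r=1: 1
p=1, q=0, r=0: 0
p=1, q=0, r=1: 0
p=1, q=1, r=0: 0
p=1, q=1, r=1: 0
Satisfying count = 3

3


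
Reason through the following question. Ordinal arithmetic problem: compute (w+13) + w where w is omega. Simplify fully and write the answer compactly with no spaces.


Compute (w+13) + w.
Ordinal + is associative but NOT commutative; for finite n>0, n + w = w but w + n stays w+n.
(w+13) + w = w + (13+w) = w + w = w*2 (the finite tail 13 is absorbed by the right w).
Result = w*2

w*2


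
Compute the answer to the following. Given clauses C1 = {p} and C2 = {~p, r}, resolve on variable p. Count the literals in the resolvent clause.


Remove p from C1 and ~p from C2.
C1 remainder: {}
C2 remainder: {r}
Union (resolvent): {r}
Resolvent has 1 literal(s).

1


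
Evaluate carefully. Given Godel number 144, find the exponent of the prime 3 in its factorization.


Factorize 144 by dividing by 3 repeatedly.
Division steps: 3 divides 144 exactly 2 time(s).
Exponent of 3 = 2

2


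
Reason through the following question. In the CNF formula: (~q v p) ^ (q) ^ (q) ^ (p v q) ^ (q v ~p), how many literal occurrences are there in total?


Counting literals in each clause:
Clause 1: 2 literal(s)
Clause 2: 1 literal(s)
Clause 3: 1 literal(s)
Clause 4: 2 literal(s)
Clause 5: 2 literal(s)
Total = 8

8


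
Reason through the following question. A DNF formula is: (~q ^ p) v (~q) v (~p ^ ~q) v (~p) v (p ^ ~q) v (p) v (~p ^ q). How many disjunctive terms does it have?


A DNF formula is a disjunction of terms (conjunctions).
Terms are separated by v.
Counting the disjuncts: 7 terms.

7


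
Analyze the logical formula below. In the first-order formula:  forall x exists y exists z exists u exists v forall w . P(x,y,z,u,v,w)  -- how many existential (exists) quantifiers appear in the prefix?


Quantifier prefix: forall x exists y exists z exists u exists v forall w
Mark each quantifier type:
  U E E E E U
Universal count = 2, Existential count = 4
Asked for existential (exists) quantifiers: 4

4


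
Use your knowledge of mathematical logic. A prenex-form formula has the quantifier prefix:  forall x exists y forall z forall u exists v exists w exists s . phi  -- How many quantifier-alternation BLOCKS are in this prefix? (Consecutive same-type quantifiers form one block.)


Quantifier-type sequence: A E A A E E E  (A=forall, E=exists)
Group into maximal same-type runs:
  Ax1 | Ex1 | Ax2 | Ex3
Number of blocks = 4

4


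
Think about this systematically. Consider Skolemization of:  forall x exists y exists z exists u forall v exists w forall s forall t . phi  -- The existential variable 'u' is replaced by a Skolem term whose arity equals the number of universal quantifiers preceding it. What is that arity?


Quantifier prefix: forall x exists y exists z exists u forall v exists w forall s forall t
'u' is existentially quantified at position 4.
Universal variables preceding it: x
Skolem function arity = 1

1


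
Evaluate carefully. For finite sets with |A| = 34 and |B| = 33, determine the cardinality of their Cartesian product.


The Cartesian product A x B contains all ordered pairs (a, b).
|A x B| = |A| * |B| = 34 * 33 = 1122

1122


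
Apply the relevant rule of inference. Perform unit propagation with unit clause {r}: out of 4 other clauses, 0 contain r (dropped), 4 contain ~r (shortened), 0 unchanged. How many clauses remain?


Satisfied (removed): 0
Shortened (remain): 4
Unchanged (remain): 0
Remaining = 4 + 0 = 4

4


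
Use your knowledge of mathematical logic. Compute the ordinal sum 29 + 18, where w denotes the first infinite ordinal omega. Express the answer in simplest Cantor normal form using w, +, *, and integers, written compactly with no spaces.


Compute 29 + 18.
Ordinal + is associative but NOT commutative; for finite n>0, n + w = w but w + n stays w+n.
Both operands finite; ordinal + agrees with natural +: 29 + 18 = 47.
Result = 47

47


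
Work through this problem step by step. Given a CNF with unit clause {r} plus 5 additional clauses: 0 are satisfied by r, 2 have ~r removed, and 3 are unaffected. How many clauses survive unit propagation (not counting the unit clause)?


Satisfied (removed): 0
Shortened (remain): 2
Unchanged (remain): 3
Remaining = 2 + 3 = 5

5


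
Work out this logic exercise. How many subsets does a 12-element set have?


The power set of a set with n elements has 2^n elements.
|P(S)| = 2^12 = 4096

4096


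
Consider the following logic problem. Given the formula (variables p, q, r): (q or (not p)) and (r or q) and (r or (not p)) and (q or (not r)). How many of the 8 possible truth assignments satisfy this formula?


Evaluate all 8 assignments for p, q, r:
p=0, q=0, r=0: 0
p=0, q=0, r=1: 0
p=0, q=1, r=0: 1
p=0, q=1, r=1: 1
p=1, q=0, r=0: 0
p=1, q=0, r=1: 0
p=1, q=1, r=0: 0
p=1, q=1, r=1: 1
Satisfying count = 3

3


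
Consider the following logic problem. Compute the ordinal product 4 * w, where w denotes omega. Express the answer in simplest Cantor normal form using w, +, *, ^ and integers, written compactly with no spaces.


Compute 4 * w.
Ordinal * is associative and left-distributive over +, but NOT commutative; for finite n>1, n*w = w but w*n stays w*n.
For finite n>0, n * w = sup{n*k : k<w} = w. So 4 * w = w.
Result = w

w


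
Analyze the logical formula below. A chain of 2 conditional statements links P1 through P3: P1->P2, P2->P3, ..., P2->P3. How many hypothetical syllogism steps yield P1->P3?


With 2 implications in a chain connecting 3 propositions:
P1->P2, P2->P3, ..., P2->P3
Steps needed = (number of implications) - 1 = 2 - 1 = 1

1


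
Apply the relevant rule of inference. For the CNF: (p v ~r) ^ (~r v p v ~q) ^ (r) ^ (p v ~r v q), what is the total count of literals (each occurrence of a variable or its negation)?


Counting literals in each clause:
Clause 1: 2 literal(s)
Clause 2: 3 literal(s)
Clause 3: 1 literal(s)
Clause 4: 3 literal(s)
Total = 9

9


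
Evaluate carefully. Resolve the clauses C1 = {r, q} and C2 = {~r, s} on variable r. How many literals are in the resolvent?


Remove r from C1 and ~r from C2.
C1 remainder: {q}
C2 remainder: {s}
Union (resolvent): {q, s}
Resolvent has 2 literal(s).

2


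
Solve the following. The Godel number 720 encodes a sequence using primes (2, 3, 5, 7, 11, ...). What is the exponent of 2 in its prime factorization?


Factorize 720 by dividing by 2 repeatedly.
Division steps: 2 divides 720 exactly 4 time(s).
Exponent of 2 = 4

4


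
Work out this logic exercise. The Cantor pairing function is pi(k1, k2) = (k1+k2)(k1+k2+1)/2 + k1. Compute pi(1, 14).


k1 + k2 = 15
(k1+k2)(k1+k2+1)/2 = 15 * 16 / 2 = 120
pi = 120 + 1 = 121

121


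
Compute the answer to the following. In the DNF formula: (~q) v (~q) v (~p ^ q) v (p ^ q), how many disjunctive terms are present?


A DNF formula is a disjunction of terms (conjunctions).
Terms are separated by v.
Counting the disjuncts: 4 terms.

4


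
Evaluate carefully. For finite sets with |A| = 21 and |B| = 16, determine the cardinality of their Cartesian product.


The Cartesian product A x B contains all ordered pairs (a, b).
|A x B| = |A| * |B| = 21 * 16 = 336

336


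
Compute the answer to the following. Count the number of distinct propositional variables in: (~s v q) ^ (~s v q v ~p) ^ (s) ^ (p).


Identify each variable that appears in the formula.
Variables found: p, q, s
Count = 3

3


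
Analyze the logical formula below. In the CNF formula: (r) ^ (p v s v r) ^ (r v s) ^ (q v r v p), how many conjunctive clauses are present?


A CNF formula is a conjunction of clauses.
Clauses are separated by ^.
Counting the conjuncts: 4 clauses.

4


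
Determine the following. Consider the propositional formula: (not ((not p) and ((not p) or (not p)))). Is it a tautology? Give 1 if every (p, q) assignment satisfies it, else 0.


Check all 4 assignments:
p=0, q=0: 0
p=0, q=1: 0
p=1, q=0: 1
p=1, q=1: 1
Satisfying count = 2/4.
Tautology iff count = 4: no.

0


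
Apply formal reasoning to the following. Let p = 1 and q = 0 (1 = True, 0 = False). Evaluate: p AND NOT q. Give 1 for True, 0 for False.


p = 1, q = 0
Operation: p AND NOT q
Evaluate: 1 AND NOT 0 = 1

1


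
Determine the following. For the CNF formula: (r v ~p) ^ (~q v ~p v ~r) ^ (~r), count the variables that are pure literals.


Check each variable for pure literal status:
p: pure negative
q: pure negative
r: mixed (not pure)
Pure literal count = 2

2


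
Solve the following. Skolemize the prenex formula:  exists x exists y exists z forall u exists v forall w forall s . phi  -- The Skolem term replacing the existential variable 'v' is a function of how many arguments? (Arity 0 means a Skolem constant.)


Quantifier prefix: exists x exists y exists z forall u exists v forall w forall s
'v' is existentially quantified at position 5.
Universal variables preceding it: u
Skolem function arity = 1

1


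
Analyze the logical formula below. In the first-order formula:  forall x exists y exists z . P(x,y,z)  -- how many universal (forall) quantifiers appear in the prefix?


Quantifier prefix: forall x exists y exists z
Mark each quantifier type:
  U E E
Universal count = 1, Existential count = 2
Asked for universal (forall) quantifiers: 1

1


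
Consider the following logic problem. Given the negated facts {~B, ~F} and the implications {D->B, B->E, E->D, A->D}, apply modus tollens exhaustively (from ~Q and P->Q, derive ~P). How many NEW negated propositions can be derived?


Initial negated facts: {~B, ~F}
Apply modus tollens to closure:
  ~B and D->B  =>  ~D
  ~D and E->D  =>  ~E
  ~D and A->D  =>  ~A
Final negated: {~A, ~B, ~D, ~E, ~F}
New negations: {~A, ~D, ~E}
Count = 3

3


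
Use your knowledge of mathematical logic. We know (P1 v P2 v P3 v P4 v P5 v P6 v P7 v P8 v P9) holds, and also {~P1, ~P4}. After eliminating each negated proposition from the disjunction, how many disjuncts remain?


Original disjuncts (9): P1, P2, P3, P4, P5, P6, P7, P8, P9
Negated (eliminate): ~P1, ~P4
Remaining disjuncts: P2, P3, P5, P6, P7, P8, P9
Count = 9 - 2 = 7

7


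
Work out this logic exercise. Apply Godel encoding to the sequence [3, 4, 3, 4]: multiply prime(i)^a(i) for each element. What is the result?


Encode each element as an exponent of the corresponding prime:
  2^3 = 8
  3^4 = 81
  5^3 = 125
  7^4 = 2401
Product = 8 * 81 * 125 * 2401 = 194481000

194481000


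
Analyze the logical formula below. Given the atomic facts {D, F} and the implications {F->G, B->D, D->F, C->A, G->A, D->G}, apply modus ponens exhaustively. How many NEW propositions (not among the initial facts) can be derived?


Initial facts: {D, F}
Apply modus ponens to closure:
  F and F->G  =>  G
  G and G->A  =>  A
Final known: {A, D, F, G}
New propositions: {A, G}
Count = 2

2


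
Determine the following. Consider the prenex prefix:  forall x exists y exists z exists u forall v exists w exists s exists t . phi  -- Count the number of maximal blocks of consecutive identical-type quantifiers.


Quantifier-type sequence: A E E E A E E E  (A=forall, E=exists)
Group into maximal same-type runs:
  Ax1 | Ex3 | Ax1 | Ex3
Number of blocks = 4

4


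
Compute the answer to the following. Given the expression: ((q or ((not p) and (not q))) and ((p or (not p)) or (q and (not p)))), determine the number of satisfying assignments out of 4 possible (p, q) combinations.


Check all 4 assignments:
p=0, q=0: 1
p=0, q=1: 1
p=1, q=0: 0
p=1, q=1: 1
Count of True = 3

3


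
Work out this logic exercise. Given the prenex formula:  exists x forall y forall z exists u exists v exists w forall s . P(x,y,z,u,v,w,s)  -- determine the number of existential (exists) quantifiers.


Quantifier prefix: exists x forall y forall z exists u exists v exists w forall s
Mark each quantifier type:
  E U U E E E U
Universal count = 3, Existential count = 4
Asked for existential (exists) quantifiers: 4

4


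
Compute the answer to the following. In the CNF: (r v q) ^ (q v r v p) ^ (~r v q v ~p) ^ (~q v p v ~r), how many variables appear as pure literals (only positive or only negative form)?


Check each variable for pure literal status:
p: mixed (not pure)
q: mixed (not pure)
r: mixed (not pure)
Pure literal count = 0

0


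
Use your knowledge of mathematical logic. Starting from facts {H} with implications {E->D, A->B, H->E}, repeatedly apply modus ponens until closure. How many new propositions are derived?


Initial facts: {H}
Apply modus ponens to closure:
  H and H->E  =>  E
  E and E->D  =>  D
Final known: {D, E, H}
New propositions: {D, E}
Count = 2

2


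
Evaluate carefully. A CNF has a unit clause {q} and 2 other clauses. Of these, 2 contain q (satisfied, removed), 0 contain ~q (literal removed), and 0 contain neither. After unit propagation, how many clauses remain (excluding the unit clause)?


Satisfied (removed): 2
Shortened (remain): 0
Unchanged (remain): 0
Remaining = 0 + 0 = 0

0


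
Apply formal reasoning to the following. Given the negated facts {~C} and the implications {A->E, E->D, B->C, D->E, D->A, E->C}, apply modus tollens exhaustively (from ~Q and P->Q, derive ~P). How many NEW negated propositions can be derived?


Initial negated facts: {~C}
Apply modus tollens to closure:
  ~C and B->C  =>  ~B
  ~C and E->C  =>  ~E
  ~E and A->E  =>  ~A
  ~E and D->E  =>  ~D
Final negated: {~A, ~B, ~C, ~D, ~E}
New negations: {~A, ~B, ~D, ~E}
Count = 4

4


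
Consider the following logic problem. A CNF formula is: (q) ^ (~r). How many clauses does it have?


A CNF formula is a conjunction of clauses.
Clauses are separated by ^.
Counting the conjuncts: 2 clauses.

2


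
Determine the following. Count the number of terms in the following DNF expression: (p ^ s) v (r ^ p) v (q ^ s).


A DNF formula is a disjunction of terms (conjunctions).
Terms are separated by v.
Counting the disjuncts: 3 terms.

3


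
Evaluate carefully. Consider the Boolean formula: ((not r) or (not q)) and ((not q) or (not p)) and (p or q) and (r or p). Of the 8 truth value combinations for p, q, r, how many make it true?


Evaluate all 8 assignments for p, q, r:
p=0, q=0, r=0: 0
p=0, q=0, r=1: 0
p=0, q=1, r=0: 0
p=0, q=1, r=1: 0
p=1, q=0, r=0: 1
p=1, q=0, r=1: 1
p=1, q=1, r=0: 0
p=1, q=1, r=1: 0
Satisfying count = 2

2


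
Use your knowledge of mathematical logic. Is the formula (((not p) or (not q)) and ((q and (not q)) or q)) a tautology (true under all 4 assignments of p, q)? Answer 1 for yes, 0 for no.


Check all 4 assignments:
p=0, q=0: 0
p=0, q=1: 1
p=1, q=0: 0
p=1, q=1: 0
Satisfying count = 1/4.
Tautology iff count = 4: no.

0


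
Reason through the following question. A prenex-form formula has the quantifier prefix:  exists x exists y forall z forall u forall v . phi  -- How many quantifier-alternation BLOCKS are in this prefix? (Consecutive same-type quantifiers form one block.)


Quantifier-type sequence: E E A A A  (A=forall, E=exists)
Group into maximal same-type runs:
  Ex2 | Ax3
Number of blocks = 2

2


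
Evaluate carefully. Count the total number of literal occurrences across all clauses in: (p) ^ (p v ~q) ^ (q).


Counting literals in each clause:
Clause 1: 1 literal(s)
Clause 2: 2 literal(s)
Clause 3: 1 literal(s)
Total = 4

4


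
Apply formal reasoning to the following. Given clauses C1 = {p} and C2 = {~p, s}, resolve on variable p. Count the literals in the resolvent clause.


Remove p from C1 and ~p from C2.
C1 remainder: {}
C2 remainder: {s}
Union (resolvent): {s}
Resolvent has 1 literal(s).

1


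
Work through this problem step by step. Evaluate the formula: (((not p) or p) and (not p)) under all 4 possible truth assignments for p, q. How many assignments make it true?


Check all 4 assignments:
p=0, q=0: 1
p=0, q=1: 1
p=1, q=0: 0
p=1, q=1: 0
Count of True = 2

2


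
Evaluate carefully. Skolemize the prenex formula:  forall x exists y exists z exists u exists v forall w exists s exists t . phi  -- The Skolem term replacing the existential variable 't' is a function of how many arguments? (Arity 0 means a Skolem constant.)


Quantifier prefix: forall x exists y exists z exists u exists v forall w exists s exists t
't' is existentially quantified at position 8.
Universal variables preceding it: x, w
Skolem function arity = 2

2


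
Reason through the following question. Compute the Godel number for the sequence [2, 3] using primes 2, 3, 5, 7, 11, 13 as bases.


Encode each element as an exponent of the corresponding prime:
  2^2 = 4
  3^3 = 27
Product = 4 * 27 = 108

108


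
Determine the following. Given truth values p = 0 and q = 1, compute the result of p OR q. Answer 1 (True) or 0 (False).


p = 0, q = 1
Operation: p OR q
Evaluate: 0 OR 1 = 1

1


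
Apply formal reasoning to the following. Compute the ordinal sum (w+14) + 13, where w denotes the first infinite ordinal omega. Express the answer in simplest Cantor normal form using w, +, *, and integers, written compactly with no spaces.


Compute (w+14) + 13.
Ordinal + is associative but NOT commutative; for finite n>0, n + w = w but w + n stays w+n.
By associativity: (w+14) + 13 = w + (14+13) = w+27.
Result = w+27

w+27


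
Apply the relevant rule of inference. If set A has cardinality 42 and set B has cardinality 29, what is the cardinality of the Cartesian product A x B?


The Cartesian product A x B contains all ordered pairs (a, b).
|A x B| = |A| * |B| = 42 * 29 = 1218

1218


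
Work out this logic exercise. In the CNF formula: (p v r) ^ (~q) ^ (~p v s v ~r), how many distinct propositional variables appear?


Identify each variable that appears in the formula.
Variables found: p, q, r, s
Count = 4

4


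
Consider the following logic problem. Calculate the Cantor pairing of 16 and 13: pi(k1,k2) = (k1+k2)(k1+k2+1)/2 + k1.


k1 + k2 = 29
(k1+k2)(k1+k2+1)/2 = 29 * 30 / 2 = 435
pi = 435 + 16 = 451

451


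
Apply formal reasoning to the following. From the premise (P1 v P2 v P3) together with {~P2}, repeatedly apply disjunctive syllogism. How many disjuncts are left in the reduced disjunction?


Original disjuncts (3): P1, P2, P3
Negated (eliminate): ~P2
Remaining disjuncts: P1, P3
Count = 3 - 1 = 2

2


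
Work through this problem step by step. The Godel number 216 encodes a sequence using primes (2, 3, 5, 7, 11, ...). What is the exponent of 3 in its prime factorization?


Factorize 216 by dividing by 3 repeatedly.
Division steps: 3 divides 216 exactly 3 time(s).
Exponent of 3 = 3

3


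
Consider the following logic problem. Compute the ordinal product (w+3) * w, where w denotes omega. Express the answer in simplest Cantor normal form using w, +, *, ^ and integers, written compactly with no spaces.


Compute (w+3) * w.
Ordinal * is associative and left-distributive over +, but NOT commutative; for finite n>1, n*w = w but w*n stays w*n.
(w+3) * w = sup{(w+3)*k : k<w} = sup{w*k+3} = w^2 (the +3 tail is absorbed in the limit).
Result = w^2

w^2


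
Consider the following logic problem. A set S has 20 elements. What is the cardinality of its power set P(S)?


The power set of a set with n elements has 2^n elements.
|P(S)| = 2^20 = 1048576

1048576


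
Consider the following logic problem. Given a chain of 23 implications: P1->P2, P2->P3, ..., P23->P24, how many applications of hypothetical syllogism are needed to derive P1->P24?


With 23 implications in a chain connecting 24 propositions:
P1->P2, P2->P3, ..., P23->P24
Steps needed = (number of implications) - 1 = 23 - 1 = 22

22


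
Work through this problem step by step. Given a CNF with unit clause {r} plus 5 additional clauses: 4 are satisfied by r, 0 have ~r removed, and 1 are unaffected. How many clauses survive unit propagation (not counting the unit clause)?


Satisfied (removed): 4
Shortened (remain): 0
Unchanged (remain): 1
Remaining = 0 + 1 = 1

1


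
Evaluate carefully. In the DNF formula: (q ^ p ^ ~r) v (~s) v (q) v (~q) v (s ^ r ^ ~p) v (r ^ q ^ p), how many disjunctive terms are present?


A DNF formula is a disjunction of terms (conjunctions).
Terms are separated by v.
Counting the disjuncts: 6 terms.

6


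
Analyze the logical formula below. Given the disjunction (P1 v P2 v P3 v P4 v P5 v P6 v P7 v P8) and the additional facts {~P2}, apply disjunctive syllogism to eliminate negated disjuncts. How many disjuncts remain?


Original disjuncts (8): P1, P2, P3, P4, P5, P6, P7, P8
Negated (eliminate): ~P2
Remaining disjuncts: P1, P3, P4, P5, P6, P7, P8
Count = 8 - 1 = 7

7


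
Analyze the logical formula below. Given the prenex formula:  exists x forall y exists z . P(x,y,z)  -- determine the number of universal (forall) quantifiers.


Quantifier prefix: exists x forall y exists z
Mark each quantifier type:
  E U E
Universal count = 1, Existential count = 2
Asked for universal (forall) quantifiers: 1

1


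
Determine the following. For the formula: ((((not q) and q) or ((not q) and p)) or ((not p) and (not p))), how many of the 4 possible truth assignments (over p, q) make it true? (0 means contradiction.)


Check all 4 assignments:
p=0, q=0: 1
p=0, q=1: 1
p=1, q=0: 1
p=1, q=1: 0
Count of True = 3

3
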